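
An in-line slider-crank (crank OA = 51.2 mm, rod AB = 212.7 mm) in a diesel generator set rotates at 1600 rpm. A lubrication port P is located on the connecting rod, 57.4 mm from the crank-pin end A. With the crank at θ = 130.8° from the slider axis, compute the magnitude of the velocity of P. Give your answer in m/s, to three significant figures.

7.44

ω = 167.6 rad/s.  Crank-pin speed |V_A| = rω = 8.5786 m/s, perpendicular to OA.
Rod angle: sinφ = −(r/L) sinθ ⇒ φ = -10.499°; ω_rod = −rω cosθ/√(L²−r²sin²θ) = +26.803 rad/s.
V_P = V_A + ω_rod × AP, with AP = 0.0574 m along the rod.
Components: V_Px = −rω sinθ − a·ω_rod·sinφ = -6.2137 m/s;  V_Py = rω cosθ + a·ω_rod·cosφ = -4.0928 m/s.
|V_P| = √(V_Px² + V_Py²) = 7.4404 m/s.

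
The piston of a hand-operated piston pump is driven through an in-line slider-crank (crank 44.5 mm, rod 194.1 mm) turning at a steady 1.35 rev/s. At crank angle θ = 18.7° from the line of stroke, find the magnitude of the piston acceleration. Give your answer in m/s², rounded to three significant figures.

ω = 2π·1.35 = 8.482 rad/s
x(θ) = r cosθ + √(L² − r² sin²θ); with ω constant, a = ω²·d²x/dθ².
d²x/dθ² = −r cosθ − r²(cos2θ)/√u − r⁴ sin²2θ/(4u^{3/2}),  u = L² − r² sin²θ = 0.0374713 m².
Substituting r = 0.0445 m, L = 0.1941 m, θ = 18.7°: d²x/dθ² = -0.050327 m.
a = ω²·d²x/dθ² = (8.482)²·(-0.050327) = -3.621 m/s²;  |a| = 3.621 m/s².

3.62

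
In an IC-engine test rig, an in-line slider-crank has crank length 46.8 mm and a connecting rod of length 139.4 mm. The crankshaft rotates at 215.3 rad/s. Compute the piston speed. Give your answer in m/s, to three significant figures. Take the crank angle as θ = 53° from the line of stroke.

9.73

ω = 215.3 rad/s
For an in-line slider-crank, x = r cosθ + √(L² − r² sin²θ), so v = −rω sinθ·[1 + r cosθ/√(L² − r² sin²θ)].
With r = 0.0468 m, L = 0.1394 m, θ = 53°: √(L² − r² sin²θ) = 0.1343 m.
v = −0.0468·215.3·0.79864·[1 + 0.0468·0.60182/0.1343] = -9.7347 m/s.
|v| = 9.7347 m/s.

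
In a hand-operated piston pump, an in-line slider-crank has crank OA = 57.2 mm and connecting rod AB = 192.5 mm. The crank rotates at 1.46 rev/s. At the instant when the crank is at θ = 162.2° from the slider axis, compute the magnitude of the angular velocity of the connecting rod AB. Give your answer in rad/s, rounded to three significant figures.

ω = 9.173 rad/s (converted from 1.46 rev/s).
The rod makes angle φ with the slider axis where L sinφ = r sinθ; differentiating, L cosφ·φ̇ = r ω cosθ.
L cosφ = √(L² − r² sin²θ) = 0.1917 m.
|ω_rod| = r ω |cosθ| / √(L² − r² sin²θ) = 0.0572·9.173·0.95213/0.1917 = 2.6061 rad/s.

2.61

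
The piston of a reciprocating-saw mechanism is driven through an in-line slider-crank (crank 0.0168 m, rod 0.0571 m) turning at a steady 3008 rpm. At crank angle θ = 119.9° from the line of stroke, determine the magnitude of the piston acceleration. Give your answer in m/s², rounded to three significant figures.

1080

ω = 2π·3008/60 = 315 rad/s
x(θ) = r cosθ + √(L² − r² sin²θ); with ω constant, a = ω²·d²x/dθ².
d²x/dθ² = −r cosθ − r²(cos2θ)/√u − r⁴ sin²2θ/(4u^{3/2}),  u = L² − r² sin²θ = 0.0030483 m².
Substituting r = 0.0168 m, L = 0.0571 m, θ = 119.9°: d²x/dθ² = +0.010858 m.
a = ω²·d²x/dθ² = (315)²·(+0.010858) = +1077.3 m/s²;  |a| = 1077.3 m/s².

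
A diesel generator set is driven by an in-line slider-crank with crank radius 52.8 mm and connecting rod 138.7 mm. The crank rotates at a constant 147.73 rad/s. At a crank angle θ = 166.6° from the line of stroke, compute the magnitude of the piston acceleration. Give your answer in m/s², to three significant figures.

725

ω = 147.7 rad/s
x(θ) = r cosθ + √(L² − r² sin²θ); with ω constant, a = ω²·d²x/dθ².
d²x/dθ² = −r cosθ − r²(cos2θ)/√u − r⁴ sin²2θ/(4u^{3/2}),  u = L² − r² sin²θ = 0.019088 m².
Substituting r = 0.0528 m, L = 0.1387 m, θ = 166.6°: d²x/dθ² = +0.033202 m.
a = ω²·d²x/dθ² = (147.7)²·(+0.033202) = +724.6 m/s²;  |a| = 724.6 m/s².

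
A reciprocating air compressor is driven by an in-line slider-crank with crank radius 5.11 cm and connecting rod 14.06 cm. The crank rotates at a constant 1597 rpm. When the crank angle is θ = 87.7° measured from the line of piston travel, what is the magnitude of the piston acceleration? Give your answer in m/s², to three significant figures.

ω = 2π·1597/60 = 167.2 rad/s
x(θ) = r cosθ + √(L² − r² sin²θ); with ω constant, a = ω²·d²x/dθ².
d²x/dθ² = −r cosθ − r²(cos2θ)/√u − r⁴ sin²2θ/(4u^{3/2}),  u = L² − r² sin²θ = 0.0171614 m².
Substituting r = 0.0511 m, L = 0.1406 m, θ = 87.7°: d²x/dθ² = +0.017813 m.
a = ω²·d²x/dθ² = (167.2)²·(+0.017813) = +498.2 m/s²;  |a| = 498.2 m/s².

498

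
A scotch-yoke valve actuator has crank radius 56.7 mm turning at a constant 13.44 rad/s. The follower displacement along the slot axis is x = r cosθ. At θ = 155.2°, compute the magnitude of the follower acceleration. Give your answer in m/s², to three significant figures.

9.30

ω = 13.44 rad/s
x = r cosθ ⇒ ẍ = −rω² cosθ (ω constant).
|a| = rω²|cosθ| = 0.0567·(13.44)²·|cos 155.2°| = 9.2974 m/s².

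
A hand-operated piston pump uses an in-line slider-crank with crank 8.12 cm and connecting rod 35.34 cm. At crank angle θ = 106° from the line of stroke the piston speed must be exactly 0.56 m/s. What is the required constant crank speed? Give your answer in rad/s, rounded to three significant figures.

7.67

For an in-line slider-crank, |v_piston| = rω|sinθ|·[1 + r cosθ/√(L² − r² sin²θ)].
With r = 0.0812 m, L = 0.3534 m, θ = 106°: the bracketed kinematic factor |dx/dθ| = 0.072986 m.
ω = v/|dx/dθ| = 0.56/0.072986 = 7.6727 rad/s.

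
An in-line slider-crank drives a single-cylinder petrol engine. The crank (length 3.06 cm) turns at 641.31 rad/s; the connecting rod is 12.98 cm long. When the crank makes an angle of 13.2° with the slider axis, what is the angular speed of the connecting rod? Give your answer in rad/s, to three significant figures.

147

ω = 641.3 rad/s
The rod makes angle φ with the slider axis where L sinφ = r sinθ; differentiating, L cosφ·φ̇ = r ω cosθ.
L cosφ = √(L² − r² sin²θ) = 0.12961 m.
|ω_rod| = r ω |cosθ| / √(L² − r² sin²θ) = 0.0306·641.3·0.97358/0.12961 = 147.41 rad/s.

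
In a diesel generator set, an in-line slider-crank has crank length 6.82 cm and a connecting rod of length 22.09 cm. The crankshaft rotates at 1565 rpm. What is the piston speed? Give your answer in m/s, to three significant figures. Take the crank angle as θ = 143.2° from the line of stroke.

5.01

ω = 2π·1565/60 = 163.9 rad/s
For an in-line slider-crank, x = r cosθ + √(L² − r² sin²θ), so v = −rω sinθ·[1 + r cosθ/√(L² − r² sin²θ)].
With r = 0.0682 m, L = 0.2209 m, θ = 143.2°: √(L² − r² sin²θ) = 0.21709 m.
v = −0.0682·163.9·0.59902·[1 + 0.0682·-0.80073/0.21709] = -5.0111 m/s.
|v| = 5.0111 m/s.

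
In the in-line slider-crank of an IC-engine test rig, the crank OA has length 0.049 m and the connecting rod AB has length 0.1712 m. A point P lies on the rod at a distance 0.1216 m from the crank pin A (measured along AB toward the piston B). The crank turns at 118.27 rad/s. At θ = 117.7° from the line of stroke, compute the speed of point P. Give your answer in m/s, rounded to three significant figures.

4.70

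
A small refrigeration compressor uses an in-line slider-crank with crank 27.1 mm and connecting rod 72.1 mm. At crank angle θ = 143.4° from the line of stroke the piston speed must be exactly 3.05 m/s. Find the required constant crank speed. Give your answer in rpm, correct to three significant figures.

For an in-line slider-crank, |v_piston| = rω|sinθ|·[1 + r cosθ/√(L² − r² sin²θ)].
With r = 0.0271 m, L = 0.0721 m, θ = 143.4°: the bracketed kinematic factor |dx/dθ| = 0.011155 m.
ω = v/|dx/dθ| = 3.05/0.011155 = 273.42 rad/s.
N = 60ω/(2π) = 2611 rpm.

2610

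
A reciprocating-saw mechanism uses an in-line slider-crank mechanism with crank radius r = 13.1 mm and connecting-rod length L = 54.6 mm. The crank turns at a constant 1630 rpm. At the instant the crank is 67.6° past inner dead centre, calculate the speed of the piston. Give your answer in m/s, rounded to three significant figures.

2.26

ω = 2π·1630/60 = 170.7 rad/s
For an in-line slider-crank, x = r cosθ + √(L² − r² sin²θ), so v = −rω sinθ·[1 + r cosθ/√(L² − r² sin²θ)].
With r = 0.0131 m, L = 0.0546 m, θ = 67.6°: √(L² − r² sin²θ) = 0.05324 m.
v = −0.0131·170.7·0.92455·[1 + 0.0131·0.38107/0.05324] = -2.2612 m/s.
|v| = 2.2612 m/s.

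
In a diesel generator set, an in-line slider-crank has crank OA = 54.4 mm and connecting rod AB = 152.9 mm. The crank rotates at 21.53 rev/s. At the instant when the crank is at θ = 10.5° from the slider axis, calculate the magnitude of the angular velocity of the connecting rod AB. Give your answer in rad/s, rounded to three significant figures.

47.4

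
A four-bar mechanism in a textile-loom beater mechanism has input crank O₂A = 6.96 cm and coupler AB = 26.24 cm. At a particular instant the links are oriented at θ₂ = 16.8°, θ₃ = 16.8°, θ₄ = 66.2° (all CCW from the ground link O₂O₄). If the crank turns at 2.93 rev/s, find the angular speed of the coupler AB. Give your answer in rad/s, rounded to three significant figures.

4.88

ω₂ = 18.41 rad/s (from 2.93 rev/s).
Differentiating the loop-closure r₂e^{iθ₂}+r₃e^{iθ₃}=r₁+r₄e^{iθ₄} gives r₂ω₂e^{iθ₂}+r₃ω₃e^{iθ₃}=r₄ω₄e^{iθ₄}.
Eliminating the other unknown: ω₃ = r₂ω₂ sin(θ₄−θ₂) / [r₃ sin(θ₃−θ₄)].
Numerator sine = +0.75927; denominator sine = -0.75927.
Result = 0.0696·18.41·(+0.75927) / (0.2624·(-0.75927)) = -4.8831 rad/s; magnitude 4.8831 rad/s.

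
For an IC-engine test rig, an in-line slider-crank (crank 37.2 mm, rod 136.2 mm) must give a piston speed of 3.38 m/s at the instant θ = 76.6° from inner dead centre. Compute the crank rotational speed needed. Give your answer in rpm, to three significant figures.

837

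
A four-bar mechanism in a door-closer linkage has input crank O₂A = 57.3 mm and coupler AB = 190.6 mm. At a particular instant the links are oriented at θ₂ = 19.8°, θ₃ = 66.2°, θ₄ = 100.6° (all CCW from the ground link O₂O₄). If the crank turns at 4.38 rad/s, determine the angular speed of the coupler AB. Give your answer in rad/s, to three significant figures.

ω₂ = 4.38 rad/s
Differentiating the loop-closure r₂e^{iθ₂}+r₃e^{iθ₃}=r₁+r₄e^{iθ₄} gives r₂ω₂e^{iθ₂}+r₃ω₃e^{iθ₃}=r₄ω₄e^{iθ₄}.
Eliminating the other unknown: ω₃ = r₂ω₂ sin(θ₄−θ₂) / [r₃ sin(θ₃−θ₄)].
Numerator sine = +0.98714; denominator sine = -0.56497.
Result = 0.0573·4.38·(+0.98714) / (0.1906·(-0.56497)) = -2.3007 rad/s; magnitude 2.3007 rad/s.

2.30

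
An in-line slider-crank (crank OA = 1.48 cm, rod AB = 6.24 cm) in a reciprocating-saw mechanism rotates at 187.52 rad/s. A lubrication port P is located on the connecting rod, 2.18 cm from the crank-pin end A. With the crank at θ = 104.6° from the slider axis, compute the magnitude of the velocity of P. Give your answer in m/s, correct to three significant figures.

2.67

ω = 187.5 rad/s.  Crank-pin speed |V_A| = rω = 2.7753 m/s, perpendicular to OA.
Rod angle: sinφ = −(r/L) sinθ ⇒ φ = -13.269°; ω_rod = −rω cosθ/√(L²−r²sin²θ) = +11.519 rad/s.
V_P = V_A + ω_rod × AP, with AP = 0.0218 m along the rod.
Components: V_Px = −rω sinθ − a·ω_rod·sinφ = -2.628 m/s;  V_Py = rω cosθ + a·ω_rod·cosφ = -0.45517 m/s.
|V_P| = √(V_Px² + V_Py²) = 2.6672 m/s.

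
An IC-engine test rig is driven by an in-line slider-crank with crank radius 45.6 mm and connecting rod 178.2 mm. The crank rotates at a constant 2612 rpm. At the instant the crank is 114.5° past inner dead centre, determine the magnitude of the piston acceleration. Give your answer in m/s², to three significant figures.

1990

ω = 2π·2612/60 = 273.5 rad/s
x(θ) = r cosθ + √(L² − r² sin²θ); with ω constant, a = ω²·d²x/dθ².
d²x/dθ² = −r cosθ − r²(cos2θ)/√u − r⁴ sin²2θ/(4u^{3/2}),  u = L² − r² sin²θ = 0.0300335 m².
Substituting r = 0.0456 m, L = 0.1782 m, θ = 114.5°: d²x/dθ² = +0.026663 m.
a = ω²·d²x/dθ² = (273.5)²·(+0.026663) = +1994.9 m/s²;  |a| = 1994.9 m/s².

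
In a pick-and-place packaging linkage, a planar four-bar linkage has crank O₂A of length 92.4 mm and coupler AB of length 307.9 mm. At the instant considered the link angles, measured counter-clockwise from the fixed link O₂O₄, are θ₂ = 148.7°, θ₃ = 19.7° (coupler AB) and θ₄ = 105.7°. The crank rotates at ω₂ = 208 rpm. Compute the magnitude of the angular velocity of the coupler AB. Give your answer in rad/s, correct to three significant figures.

4.47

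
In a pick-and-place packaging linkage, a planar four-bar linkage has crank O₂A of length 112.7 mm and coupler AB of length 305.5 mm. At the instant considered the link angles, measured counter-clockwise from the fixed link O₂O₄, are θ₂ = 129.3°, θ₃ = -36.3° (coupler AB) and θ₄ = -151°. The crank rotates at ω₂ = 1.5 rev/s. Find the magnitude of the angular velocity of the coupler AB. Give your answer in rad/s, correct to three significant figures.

3.77

ω₂ = 9.425 rad/s (from 1.5 rev/s).
Differentiating the loop-closure r₂e^{iθ₂}+r₃e^{iθ₃}=r₁+r₄e^{iθ₄} gives r₂ω₂e^{iθ₂}+r₃ω₃e^{iθ₃}=r₄ω₄e^{iθ₄}.
Eliminating the other unknown: ω₃ = r₂ω₂ sin(θ₄−θ₂) / [r₃ sin(θ₃−θ₄)].
Numerator sine = +0.98389; denominator sine = +0.90851.
Result = 0.1127·9.425·(+0.98389) / (0.3055·(+0.90851)) = +3.7653 rad/s; magnitude 3.7653 rad/s.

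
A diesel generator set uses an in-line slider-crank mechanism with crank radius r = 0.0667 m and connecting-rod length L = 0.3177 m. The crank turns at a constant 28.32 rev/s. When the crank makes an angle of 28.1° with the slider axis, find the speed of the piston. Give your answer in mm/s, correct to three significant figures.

6630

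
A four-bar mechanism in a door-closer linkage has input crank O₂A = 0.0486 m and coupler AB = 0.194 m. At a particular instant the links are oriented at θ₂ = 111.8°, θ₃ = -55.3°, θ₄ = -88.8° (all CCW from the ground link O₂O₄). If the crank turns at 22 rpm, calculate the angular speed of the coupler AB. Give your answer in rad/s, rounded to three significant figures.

ω₂ = 2.304 rad/s (from 22 rpm).
Differentiating the loop-closure r₂e^{iθ₂}+r₃e^{iθ₃}=r₁+r₄e^{iθ₄} gives r₂ω₂e^{iθ₂}+r₃ω₃e^{iθ₃}=r₄ω₄e^{iθ₄}.
Eliminating the other unknown: ω₃ = r₂ω₂ sin(θ₄−θ₂) / [r₃ sin(θ₃−θ₄)].
Numerator sine = +0.35184; denominator sine = +0.55194.
Result = 0.0486·2.304·(+0.35184) / (0.194·(+0.55194)) = +0.36791 rad/s; magnitude 0.36791 rad/s.

0.368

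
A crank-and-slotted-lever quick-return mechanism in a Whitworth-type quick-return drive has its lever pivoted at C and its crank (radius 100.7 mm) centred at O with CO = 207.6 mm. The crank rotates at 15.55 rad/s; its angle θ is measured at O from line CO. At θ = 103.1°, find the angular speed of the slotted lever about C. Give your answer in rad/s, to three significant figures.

1.92

ω = 15.55 rad/s
Crank pin A relative to C: A = (d + r cosθ, r sinθ); lever angle φ = atan2(r sinθ, d + r cosθ).
Differentiating tanφ: φ̇ = rω(d cosθ + r)/(d² + r² + 2dr cosθ).
d² + r² + 2dr cosθ = |CA|² = 0.0437618 m²;  d cosθ + r = +0.053647 m.
|ω_lever| = |0.1007·15.55·+0.053647| / 0.0437618 = 1.9196 rad/s.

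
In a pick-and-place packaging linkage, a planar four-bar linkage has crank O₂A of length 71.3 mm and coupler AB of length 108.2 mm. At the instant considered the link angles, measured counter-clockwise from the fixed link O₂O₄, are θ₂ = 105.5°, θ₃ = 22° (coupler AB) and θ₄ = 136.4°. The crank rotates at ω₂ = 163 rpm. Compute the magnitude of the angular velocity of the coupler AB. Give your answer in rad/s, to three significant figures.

ω₂ = 17.07 rad/s (from 163 rpm).
Differentiating the loop-closure r₂e^{iθ₂}+r₃e^{iθ₃}=r₁+r₄e^{iθ₄} gives r₂ω₂e^{iθ₂}+r₃ω₃e^{iθ₃}=r₄ω₄e^{iθ₄}.
Eliminating the other unknown: ω₃ = r₂ω₂ sin(θ₄−θ₂) / [r₃ sin(θ₃−θ₄)].
Numerator sine = +0.51354; denominator sine = -0.91068.
Result = 0.0713·17.07·(+0.51354) / (0.1082·(-0.91068)) = -6.3429 rad/s; magnitude 6.3429 rad/s.

6.34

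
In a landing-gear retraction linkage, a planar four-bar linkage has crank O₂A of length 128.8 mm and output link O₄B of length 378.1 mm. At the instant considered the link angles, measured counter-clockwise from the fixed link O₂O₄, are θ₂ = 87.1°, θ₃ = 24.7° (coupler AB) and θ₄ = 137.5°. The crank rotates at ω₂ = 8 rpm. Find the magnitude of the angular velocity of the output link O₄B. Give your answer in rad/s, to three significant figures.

ω₂ = 0.8378 rad/s (from 8 rpm).
Differentiating the loop-closure r₂e^{iθ₂}+r₃e^{iθ₃}=r₁+r₄e^{iθ₄} gives r₂ω₂e^{iθ₂}+r₃ω₃e^{iθ₃}=r₄ω₄e^{iθ₄}.
Eliminating the other unknown: ω₄ = r₂ω₂ sin(θ₂−θ₃) / [r₄ sin(θ₄−θ₃)].
Numerator sine = +0.88620; denominator sine = +0.92186.
Result = 0.1288·0.8378·(+0.88620) / (0.3781·(+0.92186)) = +0.27434 rad/s; magnitude 0.27434 rad/s.

0.274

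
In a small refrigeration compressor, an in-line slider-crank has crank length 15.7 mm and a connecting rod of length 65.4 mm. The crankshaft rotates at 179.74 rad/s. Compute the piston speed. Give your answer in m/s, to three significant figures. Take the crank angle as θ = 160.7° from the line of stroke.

ω = 179.7 rad/s
For an in-line slider-crank, x = r cosθ + √(L² − r² sin²θ), so v = −rω sinθ·[1 + r cosθ/√(L² − r² sin²θ)].
With r = 0.0157 m, L = 0.0654 m, θ = 160.7°: √(L² − r² sin²θ) = 0.065194 m.
v = −0.0157·179.7·0.33051·[1 + 0.0157·-0.94380/0.065194] = -0.7207 m/s.
|v| = 0.7207 m/s.

0.721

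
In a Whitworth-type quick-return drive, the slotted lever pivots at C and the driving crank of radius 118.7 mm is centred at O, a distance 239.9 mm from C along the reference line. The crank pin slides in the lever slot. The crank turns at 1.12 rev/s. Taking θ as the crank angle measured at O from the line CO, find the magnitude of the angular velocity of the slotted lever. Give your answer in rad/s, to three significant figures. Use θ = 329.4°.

ω = 7.037 rad/s (from 1.12 rev/s).
Crank pin A relative to C: A = (d + r cosθ, r sinθ); lever angle φ = atan2(r sinθ, d + r cosθ).
Differentiating tanφ: φ̇ = rω(d cosθ + r)/(d² + r² + 2dr cosθ).
d² + r² + 2dr cosθ = |CA|² = 0.120663 m²;  d cosθ + r = +0.32519 m.
|ω_lever| = |0.1187·7.037·+0.32519| / 0.120663 = 2.2512 rad/s.

2.25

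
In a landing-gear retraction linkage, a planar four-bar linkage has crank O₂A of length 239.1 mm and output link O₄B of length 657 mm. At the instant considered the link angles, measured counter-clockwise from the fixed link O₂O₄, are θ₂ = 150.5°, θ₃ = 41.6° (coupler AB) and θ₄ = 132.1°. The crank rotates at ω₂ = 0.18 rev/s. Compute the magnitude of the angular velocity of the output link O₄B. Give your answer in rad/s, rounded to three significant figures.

0.389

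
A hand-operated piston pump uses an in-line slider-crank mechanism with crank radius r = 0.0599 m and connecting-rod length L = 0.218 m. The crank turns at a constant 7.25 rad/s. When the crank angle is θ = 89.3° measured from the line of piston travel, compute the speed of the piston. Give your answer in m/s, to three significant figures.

ω = 7.25 rad/s
For an in-line slider-crank, x = r cosθ + √(L² − r² sin²θ), so v = −rω sinθ·[1 + r cosθ/√(L² − r² sin²θ)].
With r = 0.0599 m, L = 0.218 m, θ = 89.3°: √(L² − r² sin²θ) = 0.20961 m.
v = −0.0599·7.25·0.99993·[1 + 0.0599·0.01222/0.20961] = -0.43576 m/s.
|v| = 0.43576 m/s.

0.436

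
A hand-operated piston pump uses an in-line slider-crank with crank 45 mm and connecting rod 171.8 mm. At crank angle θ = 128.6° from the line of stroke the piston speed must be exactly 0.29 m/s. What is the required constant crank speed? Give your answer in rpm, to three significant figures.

94.5

For an in-line slider-crank, |v_piston| = rω|sinθ|·[1 + r cosθ/√(L² − r² sin²θ)].
With r = 0.045 m, L = 0.1718 m, θ = 128.6°: the bracketed kinematic factor |dx/dθ| = 0.029297 m.
ω = v/|dx/dθ| = 0.29/0.029297 = 9.8986 rad/s.
N = 60ω/(2π) = 94.525 rpm.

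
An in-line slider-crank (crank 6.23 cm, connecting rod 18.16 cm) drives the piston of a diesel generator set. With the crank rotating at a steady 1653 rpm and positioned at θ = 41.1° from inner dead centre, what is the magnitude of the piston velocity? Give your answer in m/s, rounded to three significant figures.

ω = 2π·1653/60 = 173.1 rad/s
For an in-line slider-crank, x = r cosθ + √(L² − r² sin²θ), so v = −rω sinθ·[1 + r cosθ/√(L² − r² sin²θ)].
With r = 0.0623 m, L = 0.1816 m, θ = 41.1°: √(L² − r² sin²θ) = 0.17692 m.
v = −0.0623·173.1·0.65738·[1 + 0.0623·0.75356/0.17692] = -8.9705 m/s.
|v| = 8.9705 m/s.

8.97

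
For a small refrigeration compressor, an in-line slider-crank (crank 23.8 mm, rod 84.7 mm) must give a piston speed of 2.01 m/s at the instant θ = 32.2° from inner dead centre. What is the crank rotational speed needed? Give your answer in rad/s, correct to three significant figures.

128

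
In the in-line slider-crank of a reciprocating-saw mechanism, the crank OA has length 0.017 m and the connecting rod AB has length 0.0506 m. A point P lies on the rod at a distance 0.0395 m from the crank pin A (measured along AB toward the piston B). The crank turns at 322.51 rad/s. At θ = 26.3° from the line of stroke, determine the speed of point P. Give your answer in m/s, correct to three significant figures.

3.19

ω = 322.5 rad/s.  Crank-pin speed |V_A| = rω = 5.4827 m/s, perpendicular to OA.
Rod angle: sinφ = −(r/L) sinθ ⇒ φ = -8.561°; ω_rod = −rω cosθ/√(L²−r²sin²θ) = -98.232 rad/s.
V_P = V_A + ω_rod × AP, with AP = 0.0395 m along the rod.
Components: V_Px = −rω sinθ − a·ω_rod·sinφ = -3.0068 m/s;  V_Py = rω cosθ + a·ω_rod·cosφ = +1.0782 m/s.
|V_P| = √(V_Px² + V_Py²) = 3.1943 m/s.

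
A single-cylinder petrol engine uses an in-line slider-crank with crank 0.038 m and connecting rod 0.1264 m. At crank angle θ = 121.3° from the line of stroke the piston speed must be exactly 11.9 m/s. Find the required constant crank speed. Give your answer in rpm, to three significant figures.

For an in-line slider-crank, |v_piston| = rω|sinθ|·[1 + r cosθ/√(L² − r² sin²θ)].
With r = 0.038 m, L = 0.1264 m, θ = 121.3°: the bracketed kinematic factor |dx/dθ| = 0.027222 m.
ω = v/|dx/dθ| = 11.9/0.027222 = 437.14 rad/s.
N = 60ω/(2π) = 4174.4 rpm.

4170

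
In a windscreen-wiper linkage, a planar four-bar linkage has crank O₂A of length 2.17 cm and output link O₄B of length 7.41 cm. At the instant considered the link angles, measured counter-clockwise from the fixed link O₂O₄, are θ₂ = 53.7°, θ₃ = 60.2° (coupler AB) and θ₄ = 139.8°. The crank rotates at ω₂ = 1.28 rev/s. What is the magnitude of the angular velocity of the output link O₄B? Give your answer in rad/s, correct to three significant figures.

ω₂ = 8.042 rad/s (from 1.28 rev/s).
Differentiating the loop-closure r₂e^{iθ₂}+r₃e^{iθ₃}=r₁+r₄e^{iθ₄} gives r₂ω₂e^{iθ₂}+r₃ω₃e^{iθ₃}=r₄ω₄e^{iθ₄}.
Eliminating the other unknown: ω₄ = r₂ω₂ sin(θ₂−θ₃) / [r₄ sin(θ₄−θ₃)].
Numerator sine = -0.11320; denominator sine = +0.98357.
Result = 0.0217·8.042·(-0.11320) / (0.0741·(+0.98357)) = -0.27107 rad/s; magnitude 0.27107 rad/s.

0.271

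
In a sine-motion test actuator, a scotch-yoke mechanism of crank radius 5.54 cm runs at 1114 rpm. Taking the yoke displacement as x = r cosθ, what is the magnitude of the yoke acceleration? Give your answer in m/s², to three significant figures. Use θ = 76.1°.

181

ω = 116.7 rad/s (from 1114 rpm).
x = r cosθ ⇒ ẍ = −rω² cosθ (ω constant).
|a| = rω²|cosθ| = 0.0554·(116.7)²·|cos 76.1°| = 181.12 m/s².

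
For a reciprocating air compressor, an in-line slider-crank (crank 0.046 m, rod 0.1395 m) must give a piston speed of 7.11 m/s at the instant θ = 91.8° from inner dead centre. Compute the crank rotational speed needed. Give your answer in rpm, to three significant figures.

For an in-line slider-crank, |v_piston| = rω|sinθ|·[1 + r cosθ/√(L² − r² sin²θ)].
With r = 0.046 m, L = 0.1395 m, θ = 91.8°: the bracketed kinematic factor |dx/dθ| = 0.045473 m.
ω = v/|dx/dθ| = 7.11/0.045473 = 156.36 rad/s.
N = 60ω/(2π) = 1493.1 rpm.

1490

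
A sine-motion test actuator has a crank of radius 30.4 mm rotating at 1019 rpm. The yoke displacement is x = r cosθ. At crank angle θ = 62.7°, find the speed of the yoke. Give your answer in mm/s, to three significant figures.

ω = 106.7 rad/s (from 1019 rpm).
x = r cosθ ⇒ ẋ = −rω sinθ.
|v| = rω|sinθ| = 0.0304·106.7·|sin 62.7°| = 2.8826 m/s = 2882.6 mm/s.

2880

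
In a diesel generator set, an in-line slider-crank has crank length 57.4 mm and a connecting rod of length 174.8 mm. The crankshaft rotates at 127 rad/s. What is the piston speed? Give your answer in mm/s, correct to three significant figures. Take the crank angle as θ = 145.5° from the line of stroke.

ω = 127 rad/s
For an in-line slider-crank, x = r cosθ + √(L² − r² sin²θ), so v = −rω sinθ·[1 + r cosθ/√(L² − r² sin²θ)].
With r = 0.0574 m, L = 0.1748 m, θ = 145.5°: √(L² − r² sin²θ) = 0.17175 m.
v = −0.0574·127·0.56641·[1 + 0.0574·-0.82413/0.17175] = -2.9917 m/s.
|v| = 2.9917 m/s = 2991.7 mm/s.

2990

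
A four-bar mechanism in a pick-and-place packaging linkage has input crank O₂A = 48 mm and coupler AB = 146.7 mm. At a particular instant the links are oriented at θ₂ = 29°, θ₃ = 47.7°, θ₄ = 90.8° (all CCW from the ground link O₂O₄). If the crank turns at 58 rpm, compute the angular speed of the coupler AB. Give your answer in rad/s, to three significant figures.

ω₂ = 6.074 rad/s (from 58 rpm).
Differentiating the loop-closure r₂e^{iθ₂}+r₃e^{iθ₃}=r₁+r₄e^{iθ₄} gives r₂ω₂e^{iθ₂}+r₃ω₃e^{iθ₃}=r₄ω₄e^{iθ₄}.
Eliminating the other unknown: ω₃ = r₂ω₂ sin(θ₄−θ₂) / [r₃ sin(θ₃−θ₄)].
Numerator sine = +0.88130; denominator sine = -0.68327.
Result = 0.048·6.074·(+0.88130) / (0.1467·(-0.68327)) = -2.5633 rad/s; magnitude 2.5633 rad/s.

2.56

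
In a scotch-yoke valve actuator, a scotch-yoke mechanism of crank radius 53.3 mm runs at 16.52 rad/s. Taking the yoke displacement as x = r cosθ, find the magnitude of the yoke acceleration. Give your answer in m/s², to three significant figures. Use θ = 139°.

ω = 16.52 rad/s
x = r cosθ ⇒ ẍ = −rω² cosθ (ω constant).
|a| = rω²|cosθ| = 0.0533·(16.52)²·|cos 139°| = 10.978 m/s².

11.0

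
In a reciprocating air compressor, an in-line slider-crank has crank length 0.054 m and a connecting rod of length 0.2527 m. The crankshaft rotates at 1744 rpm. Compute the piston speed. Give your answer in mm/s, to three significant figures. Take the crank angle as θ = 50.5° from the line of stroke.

ω = 2π·1744/60 = 182.6 rad/s
For an in-line slider-crank, x = r cosθ + √(L² − r² sin²θ), so v = −rω sinθ·[1 + r cosθ/√(L² − r² sin²θ)].
With r = 0.054 m, L = 0.2527 m, θ = 50.5°: √(L² − r² sin²θ) = 0.24924 m.
v = −0.054·182.6·0.77162·[1 + 0.054·0.63608/0.24924] = -8.6585 m/s.
|v| = 8.6585 m/s = 8658.5 mm/s.

8660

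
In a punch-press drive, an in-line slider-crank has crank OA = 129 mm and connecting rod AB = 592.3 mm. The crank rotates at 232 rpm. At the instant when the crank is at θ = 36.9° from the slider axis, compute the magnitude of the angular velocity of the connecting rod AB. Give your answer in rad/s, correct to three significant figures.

4.27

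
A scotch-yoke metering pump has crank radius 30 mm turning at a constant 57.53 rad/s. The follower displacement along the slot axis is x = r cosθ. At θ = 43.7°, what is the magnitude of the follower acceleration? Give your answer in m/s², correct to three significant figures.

71.8

ω = 57.53 rad/s
x = r cosθ ⇒ ẍ = −rω² cosθ (ω constant).
|a| = rω²|cosθ| = 0.03·(57.53)²·|cos 43.7°| = 71.784 m/s².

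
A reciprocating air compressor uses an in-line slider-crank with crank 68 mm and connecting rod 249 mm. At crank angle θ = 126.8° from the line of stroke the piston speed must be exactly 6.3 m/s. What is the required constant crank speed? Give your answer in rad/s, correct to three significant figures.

139

For an in-line slider-crank, |v_piston| = rω|sinθ|·[1 + r cosθ/√(L² − r² sin²θ)].
With r = 0.068 m, L = 0.249 m, θ = 126.8°: the bracketed kinematic factor |dx/dθ| = 0.045321 m.
ω = v/|dx/dθ| = 6.3/0.045321 = 139.01 rad/s.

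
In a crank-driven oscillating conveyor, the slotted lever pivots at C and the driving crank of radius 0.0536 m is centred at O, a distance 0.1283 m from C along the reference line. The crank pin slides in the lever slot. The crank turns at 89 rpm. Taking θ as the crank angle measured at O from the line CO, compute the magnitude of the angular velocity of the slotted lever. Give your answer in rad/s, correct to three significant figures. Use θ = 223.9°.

ω = 9.32 rad/s (from 89 rpm).
Crank pin A relative to C: A = (d + r cosθ, r sinθ); lever angle φ = atan2(r sinθ, d + r cosθ).
Differentiating tanφ: φ̇ = rω(d cosθ + r)/(d² + r² + 2dr cosθ).
d² + r² + 2dr cosθ = |CA|² = 0.00942356 m²;  d cosθ + r = -0.038847 m.
|ω_lever| = |0.0536·9.32·-0.038847| / 0.00942356 = 2.0593 rad/s.

2.06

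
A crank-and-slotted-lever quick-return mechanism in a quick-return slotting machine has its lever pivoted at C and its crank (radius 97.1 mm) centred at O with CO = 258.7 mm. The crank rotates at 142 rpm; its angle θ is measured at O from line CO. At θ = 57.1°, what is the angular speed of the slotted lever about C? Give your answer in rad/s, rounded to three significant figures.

3.31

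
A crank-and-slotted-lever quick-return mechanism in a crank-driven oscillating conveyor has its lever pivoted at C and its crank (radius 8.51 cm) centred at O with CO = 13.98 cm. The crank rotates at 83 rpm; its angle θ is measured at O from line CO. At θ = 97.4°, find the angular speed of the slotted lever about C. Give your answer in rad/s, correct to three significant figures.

ω = 8.692 rad/s (from 83 rpm).
Crank pin A relative to C: A = (d + r cosθ, r sinθ); lever angle φ = atan2(r sinθ, d + r cosθ).
Differentiating tanφ: φ̇ = rω(d cosθ + r)/(d² + r² + 2dr cosθ).
d² + r² + 2dr cosθ = |CA|² = 0.0237215 m²;  d cosθ + r = +0.067094 m.
|ω_lever| = |0.0851·8.692·+0.067094| / 0.0237215 = 2.0921 rad/s.

2.09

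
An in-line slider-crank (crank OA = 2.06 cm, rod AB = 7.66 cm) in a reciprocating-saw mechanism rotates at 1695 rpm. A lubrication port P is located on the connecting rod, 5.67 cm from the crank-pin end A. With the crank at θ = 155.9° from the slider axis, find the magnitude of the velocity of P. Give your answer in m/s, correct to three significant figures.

1.50

ω = 177.5 rad/s.  Crank-pin speed |V_A| = rω = 3.6565 m/s, perpendicular to OA.
Rod angle: sinφ = −(r/L) sinθ ⇒ φ = -6.304°; ω_rod = −rω cosθ/√(L²−r²sin²θ) = +43.839 rad/s.
V_P = V_A + ω_rod × AP, with AP = 0.0567 m along the rod.
Components: V_Px = −rω sinθ − a·ω_rod·sinφ = -1.2201 m/s;  V_Py = rω cosθ + a·ω_rod·cosφ = -0.86713 m/s.
|V_P| = √(V_Px² + V_Py²) = 1.4968 m/s.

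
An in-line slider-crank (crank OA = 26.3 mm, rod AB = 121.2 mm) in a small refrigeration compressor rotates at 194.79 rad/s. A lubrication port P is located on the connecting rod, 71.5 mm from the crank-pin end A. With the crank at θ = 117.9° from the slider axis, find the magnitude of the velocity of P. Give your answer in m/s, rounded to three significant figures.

4.36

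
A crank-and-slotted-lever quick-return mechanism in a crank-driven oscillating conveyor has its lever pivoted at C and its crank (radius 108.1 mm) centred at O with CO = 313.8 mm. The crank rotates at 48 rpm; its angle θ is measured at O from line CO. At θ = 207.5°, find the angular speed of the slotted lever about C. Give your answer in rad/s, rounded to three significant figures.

1.85

ω = 5.027 rad/s (from 48 rpm).
Crank pin A relative to C: A = (d + r cosθ, r sinθ); lever angle φ = atan2(r sinθ, d + r cosθ).
Differentiating tanφ: φ̇ = rω(d cosθ + r)/(d² + r² + 2dr cosθ).
d² + r² + 2dr cosθ = |CA|² = 0.0499781 m²;  d cosθ + r = -0.17024 m.
|ω_lever| = |0.1081·5.027·-0.17024| / 0.0499781 = 1.8509 rad/s.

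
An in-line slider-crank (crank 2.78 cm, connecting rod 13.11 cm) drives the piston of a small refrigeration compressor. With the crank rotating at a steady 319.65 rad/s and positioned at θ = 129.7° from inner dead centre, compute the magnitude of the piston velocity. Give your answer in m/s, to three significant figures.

ω = 319.6 rad/s
For an in-line slider-crank, x = r cosθ + √(L² − r² sin²θ), so v = −rω sinθ·[1 + r cosθ/√(L² − r² sin²θ)].
With r = 0.0278 m, L = 0.1311 m, θ = 129.7°: √(L² − r² sin²θ) = 0.12934 m.
v = −0.0278·319.6·0.76940·[1 + 0.0278·-0.63877/0.12934] = -5.8984 m/s.
|v| = 5.8984 m/s.

5.90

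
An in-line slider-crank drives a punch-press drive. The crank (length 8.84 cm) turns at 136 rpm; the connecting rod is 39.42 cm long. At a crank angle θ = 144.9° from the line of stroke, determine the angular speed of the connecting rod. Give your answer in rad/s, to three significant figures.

2.63

ω = 14.24 rad/s (converted from 136 rpm).
The rod makes angle φ with the slider axis where L sinφ = r sinθ; differentiating, L cosφ·φ̇ = r ω cosθ.
L cosφ = √(L² − r² sin²θ) = 0.39091 m.
|ω_rod| = r ω |cosθ| / √(L² − r² sin²θ) = 0.0884·14.24·0.81815/0.39091 = 2.635 rad/s.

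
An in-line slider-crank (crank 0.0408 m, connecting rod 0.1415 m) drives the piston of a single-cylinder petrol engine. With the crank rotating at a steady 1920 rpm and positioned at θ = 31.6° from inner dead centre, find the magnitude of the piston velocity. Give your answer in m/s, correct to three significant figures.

5.37

ω = 2π·1920/60 = 201.1 rad/s
For an in-line slider-crank, x = r cosθ + √(L² − r² sin²θ), so v = −rω sinθ·[1 + r cosθ/√(L² − r² sin²θ)].
With r = 0.0408 m, L = 0.1415 m, θ = 31.6°: √(L² − r² sin²θ) = 0.13988 m.
v = −0.0408·201.1·0.52399·[1 + 0.0408·0.85173/0.13988] = -5.3663 m/s.
|v| = 5.3663 m/s.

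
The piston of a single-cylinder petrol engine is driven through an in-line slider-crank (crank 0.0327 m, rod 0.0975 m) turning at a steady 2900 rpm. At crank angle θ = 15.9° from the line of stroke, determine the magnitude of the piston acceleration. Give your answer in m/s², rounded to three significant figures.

3770

ω = 2π·2900/60 = 303.7 rad/s
x(θ) = r cosθ + √(L² − r² sin²θ); with ω constant, a = ω²·d²x/dθ².
d²x/dθ² = −r cosθ − r²(cos2θ)/√u − r⁴ sin²2θ/(4u^{3/2}),  u = L² − r² sin²θ = 0.009426 m².
Substituting r = 0.0327 m, L = 0.0975 m, θ = 15.9°: d²x/dθ² = -0.040896 m.
a = ω²·d²x/dθ² = (303.7)²·(-0.040896) = -3771.7 m/s²;  |a| = 3771.7 m/s².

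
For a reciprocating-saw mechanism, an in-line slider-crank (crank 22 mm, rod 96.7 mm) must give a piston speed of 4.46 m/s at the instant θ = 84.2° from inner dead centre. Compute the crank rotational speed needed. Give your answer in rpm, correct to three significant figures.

1900

For an in-line slider-crank, |v_piston| = rω|sinθ|·[1 + r cosθ/√(L² − r² sin²θ)].
With r = 0.022 m, L = 0.0967 m, θ = 84.2°: the bracketed kinematic factor |dx/dθ| = 0.022404 m.
ω = v/|dx/dθ| = 4.46/0.022404 = 199.07 rad/s.
N = 60ω/(2π) = 1901 rpm.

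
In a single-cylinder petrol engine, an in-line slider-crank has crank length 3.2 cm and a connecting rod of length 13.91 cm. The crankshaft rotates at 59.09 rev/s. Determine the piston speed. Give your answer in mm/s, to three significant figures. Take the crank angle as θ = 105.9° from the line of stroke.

10700

ω = 2π·59.1 = 371.3 rad/s
For an in-line slider-crank, x = r cosθ + √(L² − r² sin²θ), so v = −rω sinθ·[1 + r cosθ/√(L² − r² sin²θ)].
With r = 0.032 m, L = 0.1391 m, θ = 105.9°: √(L² − r² sin²θ) = 0.13565 m.
v = −0.032·371.3·0.96174·[1 + 0.032·-0.27396/0.13565] = -10.688 m/s.
|v| = 10.688 m/s = 10688 mm/s.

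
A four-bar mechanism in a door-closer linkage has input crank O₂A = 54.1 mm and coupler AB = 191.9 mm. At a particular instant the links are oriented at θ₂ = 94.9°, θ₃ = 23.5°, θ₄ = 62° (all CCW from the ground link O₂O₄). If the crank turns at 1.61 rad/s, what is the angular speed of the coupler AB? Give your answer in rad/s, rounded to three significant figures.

0.396

ω₂ = 1.61 rad/s
Differentiating the loop-closure r₂e^{iθ₂}+r₃e^{iθ₃}=r₁+r₄e^{iθ₄} gives r₂ω₂e^{iθ₂}+r₃ω₃e^{iθ₃}=r₄ω₄e^{iθ₄}.
Eliminating the other unknown: ω₃ = r₂ω₂ sin(θ₄−θ₂) / [r₃ sin(θ₃−θ₄)].
Numerator sine = -0.54317; denominator sine = -0.62251.
Result = 0.0541·1.61·(-0.54317) / (0.1919·(-0.62251)) = +0.39604 rad/s; magnitude 0.39604 rad/s.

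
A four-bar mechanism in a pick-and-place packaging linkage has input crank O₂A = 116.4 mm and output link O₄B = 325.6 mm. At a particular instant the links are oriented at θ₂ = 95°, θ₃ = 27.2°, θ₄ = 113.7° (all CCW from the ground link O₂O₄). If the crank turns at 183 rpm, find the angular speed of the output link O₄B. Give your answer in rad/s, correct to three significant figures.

6.35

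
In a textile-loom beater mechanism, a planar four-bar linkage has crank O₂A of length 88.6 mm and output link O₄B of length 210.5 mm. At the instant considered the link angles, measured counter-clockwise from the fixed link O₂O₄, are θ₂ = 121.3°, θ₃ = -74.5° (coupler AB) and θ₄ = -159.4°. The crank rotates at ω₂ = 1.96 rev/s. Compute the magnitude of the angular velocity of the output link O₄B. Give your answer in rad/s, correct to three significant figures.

1.42

ω₂ = 12.32 rad/s (from 1.96 rev/s).
Differentiating the loop-closure r₂e^{iθ₂}+r₃e^{iθ₃}=r₁+r₄e^{iθ₄} gives r₂ω₂e^{iθ₂}+r₃ω₃e^{iθ₃}=r₄ω₄e^{iθ₄}.
Eliminating the other unknown: ω₄ = r₂ω₂ sin(θ₂−θ₃) / [r₄ sin(θ₄−θ₃)].
Numerator sine = -0.27228; denominator sine = -0.99604.
Result = 0.0886·12.32·(-0.27228) / (0.2105·(-0.99604)) = +1.417 rad/s; magnitude 1.417 rad/s.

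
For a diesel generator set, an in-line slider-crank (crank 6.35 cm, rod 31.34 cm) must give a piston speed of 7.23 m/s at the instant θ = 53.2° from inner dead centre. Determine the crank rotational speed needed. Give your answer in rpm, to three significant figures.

1210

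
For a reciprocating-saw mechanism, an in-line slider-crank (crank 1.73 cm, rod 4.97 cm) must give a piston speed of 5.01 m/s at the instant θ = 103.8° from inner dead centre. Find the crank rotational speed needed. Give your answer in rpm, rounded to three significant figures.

3120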